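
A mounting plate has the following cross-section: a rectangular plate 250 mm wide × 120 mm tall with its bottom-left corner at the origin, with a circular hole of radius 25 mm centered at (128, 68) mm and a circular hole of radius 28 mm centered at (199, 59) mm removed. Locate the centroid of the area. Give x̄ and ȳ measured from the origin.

plate: A = 250 × 120 = 30000.00, centroid at (125.00, 60.00).
hole 1: A = −π·25² = -1963.50, centroid at (128.00, 68.00).
hole 2: A = −π·28² = -2463.01, centroid at (199.00, 59.00).
ΣA = 25573.50 mm², ΣAx̄ = 3008533.87 mm³, ΣAȳ = 1521164.80 mm³.
x̄ = 3008533.87/25573.50 = 117.64 mm; ȳ = 1521164.80/25573.50 = 59.48 mm.

x̄ = 117.64 mm, ȳ = 59.48 mm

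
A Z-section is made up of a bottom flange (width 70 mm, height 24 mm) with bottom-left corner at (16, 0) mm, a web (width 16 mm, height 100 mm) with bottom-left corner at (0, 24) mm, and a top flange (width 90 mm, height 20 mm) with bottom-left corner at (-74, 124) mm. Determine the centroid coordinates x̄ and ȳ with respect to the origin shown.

x̄ = 9.11 mm, ȳ = 74.76 mm

bottom flange: A = 70 × 24 = 1680.00, centroid at (51.00, 12.00).
web: A = 16 × 100 = 1600.00, centroid at (8.00, 74.00).
top flange: A = 90 × 20 = 1800.00, centroid at (-29.00, 134.00).
ΣA = 5080.00 mm²
ΣAx̄ = (1680.00)(51.00) + (1600.00)(8.00) + (1800.00)(-29.00) = 46280.00 mm³
ΣAȳ = (1680.00)(12.00) + (1600.00)(74.00) + (1800.00)(134.00) = 379760.00 mm³
x̄ = 46280.00 / 5080.00 = 9.11 mm
ȳ = 379760.00 / 5080.00 = 74.76 mm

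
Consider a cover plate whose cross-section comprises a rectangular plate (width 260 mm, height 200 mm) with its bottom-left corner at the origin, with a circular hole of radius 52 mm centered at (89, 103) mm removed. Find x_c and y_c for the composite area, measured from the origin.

Part | A | x̄ᵢ | ȳᵢ | A·x̄ᵢ | A·ȳᵢ
plate | 52000.00 | 130.00 | 100.00 | 6760000.00 | 5200000.00
hole | -8494.87 | 89.00 | 103.00 | -756043.12 | -874971.25
Σ | 43505.13 |  |  | 6003956.88 | 4325028.75
x_c = 6003956.88 / 43505.13 = 138.01 mm
y_c = 4325028.75 / 43505.13 = 99.41 mm

x_c = 138.01 mm, y_c = 99.41 mm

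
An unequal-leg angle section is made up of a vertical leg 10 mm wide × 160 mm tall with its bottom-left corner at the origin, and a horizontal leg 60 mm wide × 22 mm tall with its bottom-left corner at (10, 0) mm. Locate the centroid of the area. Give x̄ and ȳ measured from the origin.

x̄ = 20.82 mm, ȳ = 48.81 mm

vertical leg: A = 10 × 160 = 1600.00, centroid at (5.00, 80.00).
horizontal leg: A = 60 × 22 = 1320.00, centroid at (40.00, 11.00).
ΣA = 2920.00 mm²
ΣAx̄ = (1600.00)(5.00) + (1320.00)(40.00) = 60800.00 mm³
ΣAȳ = (1600.00)(80.00) + (1320.00)(11.00) = 142520.00 mm³
x̄ = 60800.00 / 2920.00 = 20.82 mm
ȳ = 142520.00 / 2920.00 = 48.81 mm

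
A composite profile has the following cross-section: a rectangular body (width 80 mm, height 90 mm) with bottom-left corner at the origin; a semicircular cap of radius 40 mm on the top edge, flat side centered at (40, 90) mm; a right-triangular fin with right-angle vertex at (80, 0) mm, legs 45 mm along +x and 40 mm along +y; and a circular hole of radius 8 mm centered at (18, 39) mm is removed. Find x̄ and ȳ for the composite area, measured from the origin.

x̄ = 45.18 mm, ȳ = 57.34 mm

rectangular body: A = 80 × 90 = 7200.00, centroid at (40.00, 45.00).
semicircular top: A = ½π·40² = 2513.27, centroid at (40.00, 106.98).
triangular fin: A = ½·45·40 = 900.00, centroid at (95.00, 13.33).
hole: A = −π·8² = -201.06, centroid at (18.00, 39.00).
ΣA = 10412.21 mm²
ΣAx̄ = (7200.00)(40.00) + (2513.27)(40.00) + (900.00)(95.00) + (-201.06)(18.00) = 470411.85 mm³
ΣAȳ = (7200.00)(45.00) + (2513.27)(106.98) + (900.00)(13.33) + (-201.06)(39.00) = 597019.92 mm³
x̄ = 470411.85 / 10412.21 = 45.18 mm
ȳ = 597019.92 / 10412.21 = 57.34 mm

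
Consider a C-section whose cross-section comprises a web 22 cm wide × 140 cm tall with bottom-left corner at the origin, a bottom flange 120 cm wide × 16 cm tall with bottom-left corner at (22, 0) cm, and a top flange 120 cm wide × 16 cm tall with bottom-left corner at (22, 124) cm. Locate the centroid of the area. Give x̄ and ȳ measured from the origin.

x̄ = 50.40 cm, ȳ = 70.00 cm

web: A = 22 × 140 = 3080.00, centroid at (11.00, 70.00).
bottom flange: A = 120 × 16 = 1920.00, centroid at (82.00, 8.00).
top flange: A = 120 × 16 = 1920.00, centroid at (82.00, 132.00).
ΣA = 6920.00 cm²
ΣAx̄ = (3080.00)(11.00) + (1920.00)(82.00) + (1920.00)(82.00) = 348760.00 cm³
ΣAȳ = (3080.00)(70.00) + (1920.00)(8.00) + (1920.00)(132.00) = 484400.00 cm³
x̄ = 348760.00 / 6920.00 = 50.40 cm
ȳ = 484400.00 / 6920.00 = 70.00 cm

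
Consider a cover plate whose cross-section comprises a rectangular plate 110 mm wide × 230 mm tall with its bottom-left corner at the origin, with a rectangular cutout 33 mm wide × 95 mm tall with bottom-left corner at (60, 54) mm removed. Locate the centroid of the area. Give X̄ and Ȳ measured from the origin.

Part | A | x̄ᵢ | ȳᵢ | A·x̄ᵢ | A·ȳᵢ
plate | 25300.00 | 55.00 | 115.00 | 1391500.00 | 2909500.00
hole | -3135.00 | 76.50 | 101.50 | -239827.50 | -318202.50
Σ | 22165.00 |  |  | 1151672.50 | 2591297.50
X̄ = 1151672.50 / 22165.00 = 51.96 mm
Ȳ = 2591297.50 / 22165.00 = 116.91 mm

X̄ = 51.96 mm, Ȳ = 116.91 mm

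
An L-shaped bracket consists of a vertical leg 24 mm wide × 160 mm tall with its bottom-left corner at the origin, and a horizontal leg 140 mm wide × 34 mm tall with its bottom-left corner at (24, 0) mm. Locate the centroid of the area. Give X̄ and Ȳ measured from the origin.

vertical leg: A = 24 × 160 = 3840.00, centroid at (12.00, 80.00).
horizontal leg: A = 140 × 34 = 4760.00, centroid at (94.00, 17.00).
ΣA = 8600.00 mm²
ΣAX̄ = (3840.00)(12.00) + (4760.00)(94.00) = 493520.00 mm³
ΣAȲ = (3840.00)(80.00) + (4760.00)(17.00) = 388120.00 mm³
X̄ = 493520.00 / 8600.00 = 57.39 mm
Ȳ = 388120.00 / 8600.00 = 45.13 mm

X̄ = 57.39 mm, Ȳ = 45.13 mm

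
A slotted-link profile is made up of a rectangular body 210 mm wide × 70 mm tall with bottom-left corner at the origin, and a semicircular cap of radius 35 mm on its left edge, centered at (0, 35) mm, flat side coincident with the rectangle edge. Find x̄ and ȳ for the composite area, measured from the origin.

x̄ = 91.13 mm, ȳ = 35.00 mm

Part | A | x̄ᵢ | ȳᵢ | A·x̄ᵢ | A·ȳᵢ
rectangular body | 14700.00 | 105.00 | 35.00 | 1543500.00 | 514500.00
semicircular end | 1924.23 | -14.85 | 35.00 | -28583.33 | 67347.89
Σ | 16624.23 |  |  | 1514916.67 | 581847.89
x̄ = 1514916.67 / 16624.23 = 91.13 mm
ȳ = 581847.89 / 16624.23 = 35.00 mm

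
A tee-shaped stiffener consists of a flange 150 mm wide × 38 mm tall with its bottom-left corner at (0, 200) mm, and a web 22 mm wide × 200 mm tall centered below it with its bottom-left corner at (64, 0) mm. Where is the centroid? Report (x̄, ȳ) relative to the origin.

web: A = 22 × 200 = 4400.00, centroid at (75.00, 100.00).
flange: A = 150 × 38 = 5700.00, centroid at (75.00, 219.00).
ΣA = 10100.00 mm²
ΣAx̄ = (4400.00)(75.00) + (5700.00)(75.00) = 757500.00 mm³
ΣAȳ = (4400.00)(100.00) + (5700.00)(219.00) = 1688300.00 mm³
x̄ = 757500.00 / 10100.00 = 75.00 mm
ȳ = 1688300.00 / 10100.00 = 167.16 mm

x̄ = 75.00 mm, ȳ = 167.16 mm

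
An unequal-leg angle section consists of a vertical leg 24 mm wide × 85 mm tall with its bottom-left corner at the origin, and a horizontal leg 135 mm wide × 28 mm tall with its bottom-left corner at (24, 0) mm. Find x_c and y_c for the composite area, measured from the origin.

Part | A | x̄ᵢ | ȳᵢ | A·x̄ᵢ | A·ȳᵢ
vertical leg | 2040.00 | 12.00 | 42.50 | 24480.00 | 86700.00
horizontal leg | 3780.00 | 91.50 | 14.00 | 345870.00 | 52920.00
Σ | 5820.00 |  |  | 370350.00 | 139620.00
x_c = 370350.00 / 5820.00 = 63.63 mm
y_c = 139620.00 / 5820.00 = 23.99 mm

x_c = 63.63 mm, y_c = 23.99 mm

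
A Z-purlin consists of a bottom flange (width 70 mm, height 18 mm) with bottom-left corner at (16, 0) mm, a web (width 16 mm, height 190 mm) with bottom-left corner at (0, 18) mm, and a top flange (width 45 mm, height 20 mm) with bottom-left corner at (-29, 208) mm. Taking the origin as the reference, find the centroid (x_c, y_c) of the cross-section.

Part | A | x̄ᵢ | ȳᵢ | A·x̄ᵢ | A·ȳᵢ
bottom flange | 1260.00 | 51.00 | 9.00 | 64260.00 | 11340.00
web | 3040.00 | 8.00 | 113.00 | 24320.00 | 343520.00
top flange | 900.00 | -6.50 | 218.00 | -5850.00 | 196200.00
Σ | 5200.00 |  |  | 82730.00 | 551060.00
x_c = 82730.00 / 5200.00 = 15.91 mm
y_c = 551060.00 / 5200.00 = 105.97 mm

x_c = 15.91 mm, y_c = 105.97 mm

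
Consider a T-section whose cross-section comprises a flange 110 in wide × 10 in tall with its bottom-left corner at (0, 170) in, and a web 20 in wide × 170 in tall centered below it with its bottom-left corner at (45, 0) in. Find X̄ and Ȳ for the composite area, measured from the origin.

X̄ = 55.00 in, Ȳ = 107.00 in

web: A = 20 × 170 = 3400.00, centroid at (55.00, 85.00).
flange: A = 110 × 10 = 1100.00, centroid at (55.00, 175.00).
ΣA = 4500.00 in²
ΣAX̄ = (3400.00)(55.00) + (1100.00)(55.00) = 247500.00 in³
ΣAȲ = (3400.00)(85.00) + (1100.00)(175.00) = 481500.00 in³
X̄ = 247500.00 / 4500.00 = 55.00 in
Ȳ = 481500.00 / 4500.00 = 107.00 in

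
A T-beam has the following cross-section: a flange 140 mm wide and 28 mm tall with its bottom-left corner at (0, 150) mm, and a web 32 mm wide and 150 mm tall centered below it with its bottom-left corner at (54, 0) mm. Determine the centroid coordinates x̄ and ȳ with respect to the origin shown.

web: A = 32 × 150 = 4800.00, centroid at (70.00, 75.00).
flange: A = 140 × 28 = 3920.00, centroid at (70.00, 164.00).
ΣA = 8720.00 mm², ΣAx̄ = 610400.00 mm³, ΣAȳ = 1002880.00 mm³.
x̄ = 610400.00/8720.00 = 70.00 mm; ȳ = 1002880.00/8720.00 = 115.01 mm.

x̄ = 70.00 mm, ȳ = 115.01 mm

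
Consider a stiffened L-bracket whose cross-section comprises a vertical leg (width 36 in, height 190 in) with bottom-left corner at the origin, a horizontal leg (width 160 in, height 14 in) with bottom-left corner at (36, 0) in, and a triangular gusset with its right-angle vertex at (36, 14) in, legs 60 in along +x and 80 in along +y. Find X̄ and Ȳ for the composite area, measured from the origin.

X̄ = 45.07 in, Ȳ = 66.47 in

vertical leg: A = 36 × 190 = 6840.00, centroid at (18.00, 95.00).
horizontal leg: A = 160 × 14 = 2240.00, centroid at (116.00, 7.00).
gusset: A = ½·60·80 = 2400.00, centroid at (56.00, 40.67).
ΣA = 11480.00 in²
ΣAX̄ = (6840.00)(18.00) + (2240.00)(116.00) + (2400.00)(56.00) = 517360.00 in³
ΣAȲ = (6840.00)(95.00) + (2240.00)(7.00) + (2400.00)(40.67) = 763080.00 in³
X̄ = 517360.00 / 11480.00 = 45.07 in
Ȳ = 763080.00 / 11480.00 = 66.47 in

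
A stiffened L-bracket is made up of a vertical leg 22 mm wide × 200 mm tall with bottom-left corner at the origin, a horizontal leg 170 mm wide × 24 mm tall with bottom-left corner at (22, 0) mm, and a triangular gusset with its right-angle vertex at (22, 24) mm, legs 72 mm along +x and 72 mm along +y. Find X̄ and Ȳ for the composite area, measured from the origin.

Part | A | x̄ᵢ | ȳᵢ | A·x̄ᵢ | A·ȳᵢ
vertical leg | 4400.00 | 11.00 | 100.00 | 48400.00 | 440000.00
horizontal leg | 4080.00 | 107.00 | 12.00 | 436560.00 | 48960.00
gusset | 2592.00 | 46.00 | 48.00 | 119232.00 | 124416.00
Σ | 11072.00 |  |  | 604192.00 | 613376.00
X̄ = 604192.00 / 11072.00 = 54.57 mm
Ȳ = 613376.00 / 11072.00 = 55.40 mm

X̄ = 54.57 mm, Ȳ = 55.40 mm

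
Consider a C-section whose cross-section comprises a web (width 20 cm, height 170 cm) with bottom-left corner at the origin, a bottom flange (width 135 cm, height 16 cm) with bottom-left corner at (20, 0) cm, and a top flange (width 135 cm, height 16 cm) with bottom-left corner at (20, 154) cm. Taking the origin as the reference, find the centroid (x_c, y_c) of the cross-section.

x_c = 53.37 cm, y_c = 85.00 cm

Part | A | x̄ᵢ | ȳᵢ | A·x̄ᵢ | A·ȳᵢ
web | 3400.00 | 10.00 | 85.00 | 34000.00 | 289000.00
bottom flange | 2160.00 | 87.50 | 8.00 | 189000.00 | 17280.00
top flange | 2160.00 | 87.50 | 162.00 | 189000.00 | 349920.00
Σ | 7720.00 |  |  | 412000.00 | 656200.00
x_c = 412000.00 / 7720.00 = 53.37 cm
y_c = 656200.00 / 7720.00 = 85.00 cm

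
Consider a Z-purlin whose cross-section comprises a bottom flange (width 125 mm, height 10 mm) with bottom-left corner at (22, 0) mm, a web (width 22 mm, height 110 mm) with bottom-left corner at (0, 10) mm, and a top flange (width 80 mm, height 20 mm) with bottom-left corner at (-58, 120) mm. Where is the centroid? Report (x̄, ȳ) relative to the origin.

x̄ = 19.63 mm, ȳ = 70.50 mm

Part | A | x̄ᵢ | ȳᵢ | A·x̄ᵢ | A·ȳᵢ
bottom flange | 1250.00 | 84.50 | 5.00 | 105625.00 | 6250.00
web | 2420.00 | 11.00 | 65.00 | 26620.00 | 157300.00
top flange | 1600.00 | -18.00 | 130.00 | -28800.00 | 208000.00
Σ | 5270.00 |  |  | 103445.00 | 371550.00
x̄ = 103445.00 / 5270.00 = 19.63 mm
ȳ = 371550.00 / 5270.00 = 70.50 mm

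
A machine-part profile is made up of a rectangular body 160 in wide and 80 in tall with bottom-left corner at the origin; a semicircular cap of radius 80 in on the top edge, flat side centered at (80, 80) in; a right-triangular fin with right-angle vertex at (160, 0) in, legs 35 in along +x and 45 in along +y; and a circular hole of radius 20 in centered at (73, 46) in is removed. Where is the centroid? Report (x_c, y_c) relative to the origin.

x_c = 83.62 in, y_c = 72.00 in

rectangular body: A = 160 × 80 = 12800.00, centroid at (80.00, 40.00).
semicircular top: A = ½π·80² = 10053.10, centroid at (80.00, 113.95).
triangular fin: A = ½·35·45 = 787.50, centroid at (171.67, 15.00).
hole: A = −π·20² = -1256.64, centroid at (73.00, 46.00).
ΣA = 22383.96 in²
ΣAx_c = (12800.00)(80.00) + (10053.10)(80.00) + (787.50)(171.67) + (-1256.64)(73.00) = 1871700.71 in³
ΣAy_c = (12800.00)(40.00) + (10053.10)(113.95) + (787.50)(15.00) + (-1256.64)(46.00) = 1611588.25 in³
x_c = 1871700.71 / 22383.96 = 83.62 in
y_c = 1611588.25 / 22383.96 = 72.00 in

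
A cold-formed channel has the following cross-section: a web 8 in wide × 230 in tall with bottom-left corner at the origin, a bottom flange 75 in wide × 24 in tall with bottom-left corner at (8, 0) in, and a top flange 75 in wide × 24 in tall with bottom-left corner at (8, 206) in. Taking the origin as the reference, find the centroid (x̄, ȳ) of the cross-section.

x̄ = 31.46 in, ȳ = 115.00 in

web: A = 8 × 230 = 1840.00, centroid at (4.00, 115.00).
bottom flange: A = 75 × 24 = 1800.00, centroid at (45.50, 12.00).
top flange: A = 75 × 24 = 1800.00, centroid at (45.50, 218.00).
ΣA = 5440.00 in²
ΣAx̄ = (1840.00)(4.00) + (1800.00)(45.50) + (1800.00)(45.50) = 171160.00 in³
ΣAȳ = (1840.00)(115.00) + (1800.00)(12.00) + (1800.00)(218.00) = 625600.00 in³
x̄ = 171160.00 / 5440.00 = 31.46 in
ȳ = 625600.00 / 5440.00 = 115.00 in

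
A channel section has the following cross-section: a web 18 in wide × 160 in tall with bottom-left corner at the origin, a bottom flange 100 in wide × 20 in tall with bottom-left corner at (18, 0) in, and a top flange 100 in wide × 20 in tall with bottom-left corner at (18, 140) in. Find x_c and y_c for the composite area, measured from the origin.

web: A = 18 × 160 = 2880.00, centroid at (9.00, 80.00).
bottom flange: A = 100 × 20 = 2000.00, centroid at (68.00, 10.00).
top flange: A = 100 × 20 = 2000.00, centroid at (68.00, 150.00).
ΣA = 6880.00 in²
ΣAx_c = (2880.00)(9.00) + (2000.00)(68.00) + (2000.00)(68.00) = 297920.00 in³
ΣAy_c = (2880.00)(80.00) + (2000.00)(10.00) + (2000.00)(150.00) = 550400.00 in³
x_c = 297920.00 / 6880.00 = 43.30 in
y_c = 550400.00 / 6880.00 = 80.00 in

x_c = 43.30 in, y_c = 80.00 in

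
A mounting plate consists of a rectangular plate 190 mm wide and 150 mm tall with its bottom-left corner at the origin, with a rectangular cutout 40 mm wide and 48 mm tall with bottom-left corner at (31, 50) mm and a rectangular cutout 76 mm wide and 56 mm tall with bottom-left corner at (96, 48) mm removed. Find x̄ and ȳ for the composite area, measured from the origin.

plate: A = 190 × 150 = 28500.00, centroid at (95.00, 75.00).
hole 1: A = −(40 × 48) = -1920.00, centroid at (51.00, 74.00).
hole 2: A = −(76 × 56) = -4256.00, centroid at (134.00, 76.00).
ΣA = 22324.00 mm²
ΣAx̄ = (28500.00)(95.00) + (-1920.00)(51.00) + (-4256.00)(134.00) = 2039276.00 mm³
ΣAȳ = (28500.00)(75.00) + (-1920.00)(74.00) + (-4256.00)(76.00) = 1671964.00 mm³
x̄ = 2039276.00 / 22324.00 = 91.35 mm
ȳ = 1671964.00 / 22324.00 = 74.90 mm

x̄ = 91.35 mm, ȳ = 74.90 mm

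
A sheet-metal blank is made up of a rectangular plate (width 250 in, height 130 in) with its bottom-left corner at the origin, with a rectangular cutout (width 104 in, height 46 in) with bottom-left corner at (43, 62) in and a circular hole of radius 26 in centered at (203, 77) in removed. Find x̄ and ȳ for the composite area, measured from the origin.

plate: A = 250 × 130 = 32500.00, centroid at (125.00, 65.00).
hole 1: A = −(104 × 46) = -4784.00, centroid at (95.00, 85.00).
hole 2: A = −π·26² = -2123.72, centroid at (203.00, 77.00).
ΣA = 25592.28 in², ΣAx̄ = 3176905.52 in³, ΣAȳ = 1542333.82 in³.
x̄ = 3176905.52/25592.28 = 124.14 in; ȳ = 1542333.82/25592.28 = 60.27 in.

x̄ = 124.14 in, ȳ = 60.27 in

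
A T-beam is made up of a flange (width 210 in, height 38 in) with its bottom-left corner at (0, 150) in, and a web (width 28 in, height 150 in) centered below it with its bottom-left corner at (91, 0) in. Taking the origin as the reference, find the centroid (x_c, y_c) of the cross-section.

web: A = 28 × 150 = 4200.00, centroid at (105.00, 75.00).
flange: A = 210 × 38 = 7980.00, centroid at (105.00, 169.00).
ΣA = 12180.00 in², ΣAx_c = 1278900.00 in³, ΣAy_c = 1663620.00 in³.
x_c = 1278900.00/12180.00 = 105.00 in; y_c = 1663620.00/12180.00 = 136.59 in.

x_c = 105.00 in, y_c = 136.59 in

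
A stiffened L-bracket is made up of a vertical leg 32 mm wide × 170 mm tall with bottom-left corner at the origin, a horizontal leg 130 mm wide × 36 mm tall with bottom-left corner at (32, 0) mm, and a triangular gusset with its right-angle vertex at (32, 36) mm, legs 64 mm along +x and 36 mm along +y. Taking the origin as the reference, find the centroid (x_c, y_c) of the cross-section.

x_c = 53.45 mm, y_c = 53.40 mm

vertical leg: A = 32 × 170 = 5440.00, centroid at (16.00, 85.00).
horizontal leg: A = 130 × 36 = 4680.00, centroid at (97.00, 18.00).
gusset: A = ½·64·36 = 1152.00, centroid at (53.33, 48.00).
ΣA = 11272.00 mm², ΣAx_c = 602440.00 mm³, ΣAy_c = 601936.00 mm³.
x_c = 602440.00/11272.00 = 53.45 mm; y_c = 601936.00/11272.00 = 53.40 mm.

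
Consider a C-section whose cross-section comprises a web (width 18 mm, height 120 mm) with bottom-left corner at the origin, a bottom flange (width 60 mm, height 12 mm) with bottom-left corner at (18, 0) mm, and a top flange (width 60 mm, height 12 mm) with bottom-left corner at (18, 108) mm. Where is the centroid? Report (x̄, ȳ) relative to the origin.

web: A = 18 × 120 = 2160.00, centroid at (9.00, 60.00).
bottom flange: A = 60 × 12 = 720.00, centroid at (48.00, 6.00).
top flange: A = 60 × 12 = 720.00, centroid at (48.00, 114.00).
ΣA = 3600.00 mm²
ΣAx̄ = (2160.00)(9.00) + (720.00)(48.00) + (720.00)(48.00) = 88560.00 mm³
ΣAȳ = (2160.00)(60.00) + (720.00)(6.00) + (720.00)(114.00) = 216000.00 mm³
x̄ = 88560.00 / 3600.00 = 24.60 mm
ȳ = 216000.00 / 3600.00 = 60.00 mm

x̄ = 24.60 mm, ȳ = 60.00 mm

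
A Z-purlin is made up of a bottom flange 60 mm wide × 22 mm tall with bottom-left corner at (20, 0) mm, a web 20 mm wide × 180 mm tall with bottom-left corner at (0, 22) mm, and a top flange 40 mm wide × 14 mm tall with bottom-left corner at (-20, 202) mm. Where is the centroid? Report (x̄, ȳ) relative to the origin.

bottom flange: A = 60 × 22 = 1320.00, centroid at (50.00, 11.00).
web: A = 20 × 180 = 3600.00, centroid at (10.00, 112.00).
top flange: A = 40 × 14 = 560.00, centroid at (0.00, 209.00).
ΣA = 5480.00 mm², ΣAx̄ = 102000.00 mm³, ΣAȳ = 534760.00 mm³.
x̄ = 102000.00/5480.00 = 18.61 mm; ȳ = 534760.00/5480.00 = 97.58 mm.

x̄ = 18.61 mm, ȳ = 97.58 mm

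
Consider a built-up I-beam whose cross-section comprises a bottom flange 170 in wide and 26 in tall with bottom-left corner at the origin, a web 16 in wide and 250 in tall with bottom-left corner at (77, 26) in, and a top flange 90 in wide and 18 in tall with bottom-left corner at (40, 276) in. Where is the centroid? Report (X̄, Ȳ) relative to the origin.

bottom flange: A = 170 × 26 = 4420.00, centroid at (85.00, 13.00).
web: A = 16 × 250 = 4000.00, centroid at (85.00, 151.00).
top flange: A = 90 × 18 = 1620.00, centroid at (85.00, 285.00).
ΣA = 10040.00 in², ΣAX̄ = 853400.00 in³, ΣAȲ = 1123160.00 in³.
X̄ = 853400.00/10040.00 = 85.00 in; Ȳ = 1123160.00/10040.00 = 111.87 in.

X̄ = 85.00 in, Ȳ = 111.87 in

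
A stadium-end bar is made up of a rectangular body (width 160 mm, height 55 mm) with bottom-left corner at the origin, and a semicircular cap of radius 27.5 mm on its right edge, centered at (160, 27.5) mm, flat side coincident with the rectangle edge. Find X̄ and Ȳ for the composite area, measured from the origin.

rectangular body: A = 160 × 55 = 8800.00, centroid at (80.00, 27.50).
semicircular end: A = ½π·27.5² = 1187.91, centroid at (171.67, 27.50).
ΣA = 9987.91 mm², ΣAX̄ = 907930.94 mm³, ΣAȲ = 274667.65 mm³.
X̄ = 907930.94/9987.91 = 90.90 mm; Ȳ = 274667.65/9987.91 = 27.50 mm.

X̄ = 90.90 mm, Ȳ = 27.50 mm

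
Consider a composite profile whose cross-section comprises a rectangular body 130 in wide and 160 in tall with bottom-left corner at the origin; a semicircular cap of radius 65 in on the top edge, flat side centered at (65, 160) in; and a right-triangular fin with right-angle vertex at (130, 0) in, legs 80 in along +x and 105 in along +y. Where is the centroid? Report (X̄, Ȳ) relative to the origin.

X̄ = 77.17 in, Ȳ = 96.60 in

rectangular body: A = 130 × 160 = 20800.00, centroid at (65.00, 80.00).
semicircular top: A = ½π·65² = 6636.61, centroid at (65.00, 187.59).
triangular fin: A = ½·80·105 = 4200.00, centroid at (156.67, 35.00).
ΣA = 31636.61 in², ΣAX̄ = 2441379.94 in³, ΣAȲ = 3055941.65 in³.
X̄ = 2441379.94/31636.61 = 77.17 in; Ȳ = 3055941.65/31636.61 = 96.60 in.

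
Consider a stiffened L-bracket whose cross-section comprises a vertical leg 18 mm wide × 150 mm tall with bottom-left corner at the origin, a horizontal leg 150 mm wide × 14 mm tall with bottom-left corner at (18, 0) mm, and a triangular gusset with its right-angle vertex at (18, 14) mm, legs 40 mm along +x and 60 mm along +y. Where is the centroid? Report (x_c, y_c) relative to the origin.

x_c = 42.87 mm, y_c = 43.00 mm

vertical leg: A = 18 × 150 = 2700.00, centroid at (9.00, 75.00).
horizontal leg: A = 150 × 14 = 2100.00, centroid at (93.00, 7.00).
gusset: A = ½·40·60 = 1200.00, centroid at (31.33, 34.00).
ΣA = 6000.00 mm², ΣAx_c = 257200.00 mm³, ΣAy_c = 258000.00 mm³.
x_c = 257200.00/6000.00 = 42.87 mm; y_c = 258000.00/6000.00 = 43.00 mm.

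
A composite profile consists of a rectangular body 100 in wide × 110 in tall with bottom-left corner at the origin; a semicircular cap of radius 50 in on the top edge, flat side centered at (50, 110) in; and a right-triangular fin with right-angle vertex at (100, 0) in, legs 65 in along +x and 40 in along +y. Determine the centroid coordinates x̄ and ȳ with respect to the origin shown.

x̄ = 55.74 in, ȳ = 70.11 in

rectangular body: A = 100 × 110 = 11000.00, centroid at (50.00, 55.00).
semicircular top: A = ½π·50² = 3926.99, centroid at (50.00, 131.22).
triangular fin: A = ½·65·40 = 1300.00, centroid at (121.67, 13.33).
ΣA = 16226.99 in²
ΣAx̄ = (11000.00)(50.00) + (3926.99)(50.00) + (1300.00)(121.67) = 904516.21 in³
ΣAȳ = (11000.00)(55.00) + (3926.99)(131.22) + (1300.00)(13.33) = 1137635.66 in³
x̄ = 904516.21 / 16226.99 = 55.74 in
ȳ = 1137635.66 / 16226.99 = 70.11 in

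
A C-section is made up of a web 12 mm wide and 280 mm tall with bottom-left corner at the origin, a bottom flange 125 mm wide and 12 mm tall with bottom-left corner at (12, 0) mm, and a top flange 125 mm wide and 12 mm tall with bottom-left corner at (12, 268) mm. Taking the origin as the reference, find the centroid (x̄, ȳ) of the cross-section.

x̄ = 38.31 mm, ȳ = 140.00 mm

web: A = 12 × 280 = 3360.00, centroid at (6.00, 140.00).
bottom flange: A = 125 × 12 = 1500.00, centroid at (74.50, 6.00).
top flange: A = 125 × 12 = 1500.00, centroid at (74.50, 274.00).
ΣA = 6360.00 mm², ΣAx̄ = 243660.00 mm³, ΣAȳ = 890400.00 mm³.
x̄ = 243660.00/6360.00 = 38.31 mm; ȳ = 890400.00/6360.00 = 140.00 mm.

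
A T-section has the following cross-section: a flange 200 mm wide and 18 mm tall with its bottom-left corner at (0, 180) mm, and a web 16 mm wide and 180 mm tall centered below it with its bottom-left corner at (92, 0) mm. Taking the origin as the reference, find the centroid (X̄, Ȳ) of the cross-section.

X̄ = 100.00 mm, Ȳ = 145.00 mm

web: A = 16 × 180 = 2880.00, centroid at (100.00, 90.00).
flange: A = 200 × 18 = 3600.00, centroid at (100.00, 189.00).
ΣA = 6480.00 mm², ΣAX̄ = 648000.00 mm³, ΣAȲ = 939600.00 mm³.
X̄ = 648000.00/6480.00 = 100.00 mm; Ȳ = 939600.00/6480.00 = 145.00 mm.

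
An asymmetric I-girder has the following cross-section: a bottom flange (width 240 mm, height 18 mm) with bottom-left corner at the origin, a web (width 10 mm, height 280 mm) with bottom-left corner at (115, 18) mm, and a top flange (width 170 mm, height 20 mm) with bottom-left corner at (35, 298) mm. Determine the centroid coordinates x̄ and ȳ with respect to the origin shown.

x̄ = 120.00 mm, ȳ = 145.29 mm

bottom flange: A = 240 × 18 = 4320.00, centroid at (120.00, 9.00).
web: A = 10 × 280 = 2800.00, centroid at (120.00, 158.00).
top flange: A = 170 × 20 = 3400.00, centroid at (120.00, 308.00).
ΣA = 10520.00 mm²
ΣAx̄ = (4320.00)(120.00) + (2800.00)(120.00) + (3400.00)(120.00) = 1262400.00 mm³
ΣAȳ = (4320.00)(9.00) + (2800.00)(158.00) + (3400.00)(308.00) = 1528480.00 mm³
x̄ = 1262400.00 / 10520.00 = 120.00 mm
ȳ = 1528480.00 / 10520.00 = 145.29 mm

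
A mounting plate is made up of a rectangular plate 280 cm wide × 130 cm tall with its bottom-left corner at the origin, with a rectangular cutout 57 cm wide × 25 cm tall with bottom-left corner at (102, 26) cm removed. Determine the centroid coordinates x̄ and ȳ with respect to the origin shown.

x̄ = 140.39 cm, ȳ = 66.08 cm

Part | A | x̄ᵢ | ȳᵢ | A·x̄ᵢ | A·ȳᵢ
plate | 36400.00 | 140.00 | 65.00 | 5096000.00 | 2366000.00
hole | -1425.00 | 130.50 | 38.50 | -185962.50 | -54862.50
Σ | 34975.00 |  |  | 4910037.50 | 2311137.50
x̄ = 4910037.50 / 34975.00 = 140.39 cm
ȳ = 2311137.50 / 34975.00 = 66.08 cm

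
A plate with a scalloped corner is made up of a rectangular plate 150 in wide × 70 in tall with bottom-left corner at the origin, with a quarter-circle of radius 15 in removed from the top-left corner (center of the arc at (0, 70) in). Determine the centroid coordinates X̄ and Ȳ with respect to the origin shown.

X̄ = 76.17 in, Ȳ = 34.51 in

plate: A = 150 × 70 = 10500.00, centroid at (75.00, 35.00).
removed quarter-circle: A = −¼π·15² = -176.71, centroid at (6.37, 63.63).
ΣA = 10323.29 in², ΣAX̄ = 786375.00 in³, ΣAȲ = 356254.98 in³.
X̄ = 786375.00/10323.29 = 76.17 in; Ȳ = 356254.98/10323.29 = 34.51 in.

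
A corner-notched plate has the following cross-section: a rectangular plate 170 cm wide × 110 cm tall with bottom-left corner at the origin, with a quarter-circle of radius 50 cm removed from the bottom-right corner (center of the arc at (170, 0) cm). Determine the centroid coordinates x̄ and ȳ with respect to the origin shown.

x̄ = 77.52 cm, ȳ = 58.96 cm

plate: A = 170 × 110 = 18700.00, centroid at (85.00, 55.00).
removed quarter-circle: A = −¼π·50² = -1963.50, centroid at (148.78, 21.22).
ΣA = 16736.50 cm²
ΣAx̄ = (18700.00)(85.00) + (-1963.50)(148.78) = 1297372.45 cm³
ΣAȳ = (18700.00)(55.00) + (-1963.50)(21.22) = 986833.33 cm³
x̄ = 1297372.45 / 16736.50 = 77.52 cm
ȳ = 986833.33 / 16736.50 = 58.96 cm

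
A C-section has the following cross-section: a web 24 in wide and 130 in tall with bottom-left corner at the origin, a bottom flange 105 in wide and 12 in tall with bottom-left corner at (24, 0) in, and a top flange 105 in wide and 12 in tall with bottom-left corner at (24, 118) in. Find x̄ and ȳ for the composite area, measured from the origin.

x̄ = 40.82 in, ȳ = 65.00 in

web: A = 24 × 130 = 3120.00, centroid at (12.00, 65.00).
bottom flange: A = 105 × 12 = 1260.00, centroid at (76.50, 6.00).
top flange: A = 105 × 12 = 1260.00, centroid at (76.50, 124.00).
ΣA = 5640.00 in², ΣAx̄ = 230220.00 in³, ΣAȳ = 366600.00 in³.
x̄ = 230220.00/5640.00 = 40.82 in; ȳ = 366600.00/5640.00 = 65.00 in.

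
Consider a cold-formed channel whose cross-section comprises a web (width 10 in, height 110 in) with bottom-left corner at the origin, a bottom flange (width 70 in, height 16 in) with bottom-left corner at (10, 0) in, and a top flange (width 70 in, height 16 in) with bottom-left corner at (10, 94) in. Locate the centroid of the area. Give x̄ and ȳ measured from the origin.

x̄ = 31.83 in, ȳ = 55.00 in

Part | A | x̄ᵢ | ȳᵢ | A·x̄ᵢ | A·ȳᵢ
web | 1100.00 | 5.00 | 55.00 | 5500.00 | 60500.00
bottom flange | 1120.00 | 45.00 | 8.00 | 50400.00 | 8960.00
top flange | 1120.00 | 45.00 | 102.00 | 50400.00 | 114240.00
Σ | 3340.00 |  |  | 106300.00 | 183700.00
x̄ = 106300.00 / 3340.00 = 31.83 in
ȳ = 183700.00 / 3340.00 = 55.00 in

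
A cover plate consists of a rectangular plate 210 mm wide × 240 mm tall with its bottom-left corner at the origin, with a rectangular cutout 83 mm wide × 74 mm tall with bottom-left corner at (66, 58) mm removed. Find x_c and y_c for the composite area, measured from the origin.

plate: A = 210 × 240 = 50400.00, centroid at (105.00, 120.00).
hole: A = −(83 × 74) = -6142.00, centroid at (107.50, 95.00).
ΣA = 44258.00 mm², ΣAx_c = 4631735.00 mm³, ΣAy_c = 5464510.00 mm³.
x_c = 4631735.00/44258.00 = 104.65 mm; y_c = 5464510.00/44258.00 = 123.47 mm.

x_c = 104.65 mm, y_c = 123.47 mm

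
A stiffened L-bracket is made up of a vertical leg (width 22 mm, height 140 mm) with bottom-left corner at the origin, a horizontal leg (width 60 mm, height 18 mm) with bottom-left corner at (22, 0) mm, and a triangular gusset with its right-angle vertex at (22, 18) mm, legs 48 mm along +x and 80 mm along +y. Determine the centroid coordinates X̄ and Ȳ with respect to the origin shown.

Part | A | x̄ᵢ | ȳᵢ | A·x̄ᵢ | A·ȳᵢ
vertical leg | 3080.00 | 11.00 | 70.00 | 33880.00 | 215600.00
horizontal leg | 1080.00 | 52.00 | 9.00 | 56160.00 | 9720.00
gusset | 1920.00 | 38.00 | 44.67 | 72960.00 | 85760.00
Σ | 6080.00 |  |  | 163000.00 | 311080.00
X̄ = 163000.00 / 6080.00 = 26.81 mm
Ȳ = 311080.00 / 6080.00 = 51.16 mm

X̄ = 26.81 mm, Ȳ = 51.16 mm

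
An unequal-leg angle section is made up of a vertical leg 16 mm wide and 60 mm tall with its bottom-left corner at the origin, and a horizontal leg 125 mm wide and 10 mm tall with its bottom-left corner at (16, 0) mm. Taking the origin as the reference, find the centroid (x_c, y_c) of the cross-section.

vertical leg: A = 16 × 60 = 960.00, centroid at (8.00, 30.00).
horizontal leg: A = 125 × 10 = 1250.00, centroid at (78.50, 5.00).
ΣA = 2210.00 mm²
ΣAx_c = (960.00)(8.00) + (1250.00)(78.50) = 105805.00 mm³
ΣAy_c = (960.00)(30.00) + (1250.00)(5.00) = 35050.00 mm³
x_c = 105805.00 / 2210.00 = 47.88 mm
y_c = 35050.00 / 2210.00 = 15.86 mm

x_c = 47.88 mm, y_c = 15.86 mm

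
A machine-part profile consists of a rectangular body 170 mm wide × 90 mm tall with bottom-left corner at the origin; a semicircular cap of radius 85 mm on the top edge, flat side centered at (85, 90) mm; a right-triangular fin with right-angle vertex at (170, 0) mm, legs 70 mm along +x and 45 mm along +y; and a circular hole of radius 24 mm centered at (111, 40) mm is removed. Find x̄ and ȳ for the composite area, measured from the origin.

rectangular body: A = 170 × 90 = 15300.00, centroid at (85.00, 45.00).
semicircular top: A = ½π·85² = 11349.00, centroid at (85.00, 126.08).
triangular fin: A = ½·70·45 = 1575.00, centroid at (193.33, 15.00).
hole: A = −π·24² = -1809.56, centroid at (111.00, 40.00).
ΣA = 26414.45 mm²
ΣAx̄ = (15300.00)(85.00) + (11349.00)(85.00) + (1575.00)(193.33) + (-1809.56)(111.00) = 2368804.43 mm³
ΣAȳ = (15300.00)(45.00) + (11349.00)(126.08) + (1575.00)(15.00) + (-1809.56)(40.00) = 2070569.68 mm³
x̄ = 2368804.43 / 26414.45 = 89.68 mm
ȳ = 2070569.68 / 26414.45 = 78.39 mm

x̄ = 89.68 mm, ȳ = 78.39 mm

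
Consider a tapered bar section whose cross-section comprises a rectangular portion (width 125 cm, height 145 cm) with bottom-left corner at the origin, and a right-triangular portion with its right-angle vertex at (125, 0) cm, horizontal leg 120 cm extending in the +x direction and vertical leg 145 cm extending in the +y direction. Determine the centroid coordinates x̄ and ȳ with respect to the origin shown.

Part | A | x̄ᵢ | ȳᵢ | A·x̄ᵢ | A·ȳᵢ
rectangular portion | 18125.00 | 62.50 | 72.50 | 1132812.50 | 1314062.50
triangular portion | 8700.00 | 165.00 | 48.33 | 1435500.00 | 420500.00
Σ | 26825.00 |  |  | 2568312.50 | 1734562.50
x̄ = 2568312.50 / 26825.00 = 95.74 cm
ȳ = 1734562.50 / 26825.00 = 64.66 cm

x̄ = 95.74 cm, ȳ = 64.66 cm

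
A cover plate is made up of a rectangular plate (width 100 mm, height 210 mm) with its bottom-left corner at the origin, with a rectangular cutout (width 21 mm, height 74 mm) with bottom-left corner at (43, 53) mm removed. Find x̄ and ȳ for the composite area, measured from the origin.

x̄ = 49.72 mm, ȳ = 106.20 mm

Part | A | x̄ᵢ | ȳᵢ | A·x̄ᵢ | A·ȳᵢ
plate | 21000.00 | 50.00 | 105.00 | 1050000.00 | 2205000.00
hole | -1554.00 | 53.50 | 90.00 | -83139.00 | -139860.00
Σ | 19446.00 |  |  | 966861.00 | 2065140.00
x̄ = 966861.00 / 19446.00 = 49.72 mm
ȳ = 2065140.00 / 19446.00 = 106.20 mm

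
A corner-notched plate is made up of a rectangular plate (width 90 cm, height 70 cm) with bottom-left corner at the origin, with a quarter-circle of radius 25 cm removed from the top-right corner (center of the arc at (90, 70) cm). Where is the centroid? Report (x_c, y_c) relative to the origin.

x_c = 42.09 cm, y_c = 32.94 cm

plate: A = 90 × 70 = 6300.00, centroid at (45.00, 35.00).
removed quarter-circle: A = −¼π·25² = -490.87, centroid at (79.39, 59.39).
ΣA = 5809.13 cm²
ΣAx_c = (6300.00)(45.00) + (-490.87)(79.39) = 244529.69 cm³
ΣAy_c = (6300.00)(35.00) + (-490.87)(59.39) = 191347.16 cm³
x_c = 244529.69 / 5809.13 = 42.09 cm
y_c = 191347.16 / 5809.13 = 32.94 cm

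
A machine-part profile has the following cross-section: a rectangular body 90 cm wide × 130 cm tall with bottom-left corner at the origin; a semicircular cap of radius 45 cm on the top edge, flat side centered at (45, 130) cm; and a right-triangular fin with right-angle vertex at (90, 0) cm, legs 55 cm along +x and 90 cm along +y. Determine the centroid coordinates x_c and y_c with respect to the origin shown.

x_c = 54.03 cm, y_c = 75.42 cm

rectangular body: A = 90 × 130 = 11700.00, centroid at (45.00, 65.00).
semicircular top: A = ½π·45² = 3180.86, centroid at (45.00, 149.10).
triangular fin: A = ½·55·90 = 2475.00, centroid at (108.33, 30.00).
ΣA = 17355.86 cm²
ΣAx_c = (11700.00)(45.00) + (3180.86)(45.00) + (2475.00)(108.33) = 937763.82 cm³
ΣAy_c = (11700.00)(65.00) + (3180.86)(149.10) + (2475.00)(30.00) = 1309012.13 cm³
x_c = 937763.82 / 17355.86 = 54.03 cm
y_c = 1309012.13 / 17355.86 = 75.42 cm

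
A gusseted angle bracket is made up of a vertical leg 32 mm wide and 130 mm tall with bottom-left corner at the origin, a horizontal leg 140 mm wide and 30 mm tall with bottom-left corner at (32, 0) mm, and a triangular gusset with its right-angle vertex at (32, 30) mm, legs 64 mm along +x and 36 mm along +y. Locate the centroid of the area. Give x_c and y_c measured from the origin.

vertical leg: A = 32 × 130 = 4160.00, centroid at (16.00, 65.00).
horizontal leg: A = 140 × 30 = 4200.00, centroid at (102.00, 15.00).
gusset: A = ½·64·36 = 1152.00, centroid at (53.33, 42.00).
ΣA = 9512.00 mm²
ΣAx_c = (4160.00)(16.00) + (4200.00)(102.00) + (1152.00)(53.33) = 556400.00 mm³
ΣAy_c = (4160.00)(65.00) + (4200.00)(15.00) + (1152.00)(42.00) = 381784.00 mm³
x_c = 556400.00 / 9512.00 = 58.49 mm
y_c = 381784.00 / 9512.00 = 40.14 mm

x_c = 58.49 mm, y_c = 40.14 mm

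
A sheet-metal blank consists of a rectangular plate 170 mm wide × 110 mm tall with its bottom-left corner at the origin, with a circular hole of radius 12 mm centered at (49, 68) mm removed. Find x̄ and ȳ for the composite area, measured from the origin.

x̄ = 85.89 mm, ȳ = 54.68 mm

Part | A | x̄ᵢ | ȳᵢ | A·x̄ᵢ | A·ȳᵢ
plate | 18700.00 | 85.00 | 55.00 | 1589500.00 | 1028500.00
hole | -452.39 | 49.00 | 68.00 | -22167.08 | -30762.48
Σ | 18247.61 |  |  | 1567332.92 | 997737.52
x̄ = 1567332.92 / 18247.61 = 85.89 mm
ȳ = 997737.52 / 18247.61 = 54.68 mm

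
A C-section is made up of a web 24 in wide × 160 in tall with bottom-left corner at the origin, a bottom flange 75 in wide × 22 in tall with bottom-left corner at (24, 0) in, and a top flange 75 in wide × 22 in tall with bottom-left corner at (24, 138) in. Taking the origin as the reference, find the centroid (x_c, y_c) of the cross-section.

web: A = 24 × 160 = 3840.00, centroid at (12.00, 80.00).
bottom flange: A = 75 × 22 = 1650.00, centroid at (61.50, 11.00).
top flange: A = 75 × 22 = 1650.00, centroid at (61.50, 149.00).
ΣA = 7140.00 in², ΣAx_c = 249030.00 in³, ΣAy_c = 571200.00 in³.
x_c = 249030.00/7140.00 = 34.88 in; y_c = 571200.00/7140.00 = 80.00 in.

x_c = 34.88 in, y_c = 80.00 in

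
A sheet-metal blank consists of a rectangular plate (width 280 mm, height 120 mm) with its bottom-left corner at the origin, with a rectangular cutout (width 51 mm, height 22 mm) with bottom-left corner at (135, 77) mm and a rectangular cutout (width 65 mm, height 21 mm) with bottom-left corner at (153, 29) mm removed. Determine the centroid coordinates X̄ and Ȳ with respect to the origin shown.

Part | A | x̄ᵢ | ȳᵢ | A·x̄ᵢ | A·ȳᵢ
plate | 33600.00 | 140.00 | 60.00 | 4704000.00 | 2016000.00
hole 1 | -1122.00 | 160.50 | 88.00 | -180081.00 | -98736.00
hole 2 | -1365.00 | 185.50 | 39.50 | -253207.50 | -53917.50
Σ | 31113.00 |  |  | 4270711.50 | 1863346.50
X̄ = 4270711.50 / 31113.00 = 137.26 mm
Ȳ = 1863346.50 / 31113.00 = 59.89 mm

X̄ = 137.26 mm, Ȳ = 59.89 mm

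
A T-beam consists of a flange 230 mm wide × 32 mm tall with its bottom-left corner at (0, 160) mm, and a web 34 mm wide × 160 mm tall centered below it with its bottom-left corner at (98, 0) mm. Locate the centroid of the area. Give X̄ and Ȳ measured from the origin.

Part | A | x̄ᵢ | ȳᵢ | A·x̄ᵢ | A·ȳᵢ
web | 5440.00 | 115.00 | 80.00 | 625600.00 | 435200.00
flange | 7360.00 | 115.00 | 176.00 | 846400.00 | 1295360.00
Σ | 12800.00 |  |  | 1472000.00 | 1730560.00
X̄ = 1472000.00 / 12800.00 = 115.00 mm
Ȳ = 1730560.00 / 12800.00 = 135.20 mm

X̄ = 115.00 mm, Ȳ = 135.20 mm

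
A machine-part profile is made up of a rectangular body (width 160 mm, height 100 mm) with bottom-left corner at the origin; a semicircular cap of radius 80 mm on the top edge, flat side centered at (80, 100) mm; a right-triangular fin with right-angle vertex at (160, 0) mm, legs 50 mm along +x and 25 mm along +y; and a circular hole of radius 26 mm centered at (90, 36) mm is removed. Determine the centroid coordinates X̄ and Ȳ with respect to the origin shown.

X̄ = 81.60 mm, Ȳ = 84.52 mm

Part | A | x̄ᵢ | ȳᵢ | A·x̄ᵢ | A·ȳᵢ
rectangular body | 16000.00 | 80.00 | 50.00 | 1280000.00 | 800000.00
semicircular top | 10053.10 | 80.00 | 133.95 | 804247.72 | 1346642.98
triangular fin | 625.00 | 176.67 | 8.33 | 110416.67 | 5208.33
hole | -2123.72 | 90.00 | 36.00 | -191134.50 | -76453.80
Σ | 24554.38 |  |  | 2003529.89 | 2075397.52
X̄ = 2003529.89 / 24554.38 = 81.60 mm
Ȳ = 2075397.52 / 24554.38 = 84.52 mm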